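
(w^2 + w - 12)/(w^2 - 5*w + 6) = (w + 4)/(w - 2)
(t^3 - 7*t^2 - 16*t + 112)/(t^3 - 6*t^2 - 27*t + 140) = (t + 4)/(t + 5)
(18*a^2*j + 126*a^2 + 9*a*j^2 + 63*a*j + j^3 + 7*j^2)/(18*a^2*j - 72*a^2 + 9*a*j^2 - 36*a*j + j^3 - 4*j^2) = (j + 7)/(j - 4)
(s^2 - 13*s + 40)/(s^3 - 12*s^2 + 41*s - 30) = (s - 8)/(s^2 - 7*s + 6)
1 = 1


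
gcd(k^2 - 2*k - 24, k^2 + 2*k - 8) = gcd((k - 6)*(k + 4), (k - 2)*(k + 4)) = k + 4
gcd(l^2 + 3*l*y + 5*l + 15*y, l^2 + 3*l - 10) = l + 5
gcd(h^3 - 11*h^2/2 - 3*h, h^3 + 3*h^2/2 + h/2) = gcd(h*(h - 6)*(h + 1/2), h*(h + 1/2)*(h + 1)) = h^2 + h/2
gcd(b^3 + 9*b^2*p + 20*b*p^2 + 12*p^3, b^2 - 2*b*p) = 1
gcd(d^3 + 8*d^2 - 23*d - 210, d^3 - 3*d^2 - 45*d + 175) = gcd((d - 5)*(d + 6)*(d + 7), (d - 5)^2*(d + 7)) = d^2 + 2*d - 35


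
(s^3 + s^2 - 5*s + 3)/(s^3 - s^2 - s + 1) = (s + 3)/(s + 1)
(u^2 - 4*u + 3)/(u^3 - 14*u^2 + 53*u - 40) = (u - 3)/(u^2 - 13*u + 40)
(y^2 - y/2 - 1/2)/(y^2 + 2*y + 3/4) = 2*(y - 1)/(2*y + 3)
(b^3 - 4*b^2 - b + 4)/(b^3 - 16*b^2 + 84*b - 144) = (b^2 - 1)/(b^2 - 12*b + 36)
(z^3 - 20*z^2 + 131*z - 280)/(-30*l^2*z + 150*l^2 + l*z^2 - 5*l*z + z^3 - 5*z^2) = (z^2 - 15*z + 56)/(-30*l^2 + l*z + z^2)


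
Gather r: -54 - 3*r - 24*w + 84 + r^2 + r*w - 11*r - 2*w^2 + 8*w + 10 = r^2 + r*(w - 14) - 2*w^2 - 16*w + 40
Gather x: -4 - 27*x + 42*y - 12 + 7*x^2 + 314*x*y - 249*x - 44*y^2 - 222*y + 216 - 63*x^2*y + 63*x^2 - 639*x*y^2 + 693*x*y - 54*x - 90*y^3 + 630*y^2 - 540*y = x^2*(70 - 63*y) + x*(-639*y^2 + 1007*y - 330) - 90*y^3 + 586*y^2 - 720*y + 200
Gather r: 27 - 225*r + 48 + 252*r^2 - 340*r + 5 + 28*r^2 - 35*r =280*r^2 - 600*r + 80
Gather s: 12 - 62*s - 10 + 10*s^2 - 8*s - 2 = 10*s^2 - 70*s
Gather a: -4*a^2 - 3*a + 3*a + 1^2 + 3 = 4 - 4*a^2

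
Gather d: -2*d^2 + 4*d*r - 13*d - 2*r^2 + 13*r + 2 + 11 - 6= -2*d^2 + d*(4*r - 13) - 2*r^2 + 13*r + 7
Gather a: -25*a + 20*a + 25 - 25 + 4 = 4 - 5*a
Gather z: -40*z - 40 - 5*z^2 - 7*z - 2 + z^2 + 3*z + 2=-4*z^2 - 44*z - 40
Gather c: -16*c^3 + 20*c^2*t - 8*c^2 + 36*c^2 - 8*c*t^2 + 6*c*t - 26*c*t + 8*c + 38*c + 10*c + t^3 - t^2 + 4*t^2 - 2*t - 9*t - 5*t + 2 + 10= -16*c^3 + c^2*(20*t + 28) + c*(-8*t^2 - 20*t + 56) + t^3 + 3*t^2 - 16*t + 12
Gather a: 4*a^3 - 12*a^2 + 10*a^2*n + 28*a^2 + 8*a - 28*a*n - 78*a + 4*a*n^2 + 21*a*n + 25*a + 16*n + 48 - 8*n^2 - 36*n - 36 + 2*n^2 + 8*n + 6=4*a^3 + a^2*(10*n + 16) + a*(4*n^2 - 7*n - 45) - 6*n^2 - 12*n + 18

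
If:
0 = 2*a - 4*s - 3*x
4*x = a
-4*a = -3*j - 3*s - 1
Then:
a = 4*x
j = 49*x/12 - 1/3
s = 5*x/4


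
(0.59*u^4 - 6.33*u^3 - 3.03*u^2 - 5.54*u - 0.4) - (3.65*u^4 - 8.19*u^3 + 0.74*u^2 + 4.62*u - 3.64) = -3.06*u^4 + 1.86*u^3 - 3.77*u^2 - 10.16*u + 3.24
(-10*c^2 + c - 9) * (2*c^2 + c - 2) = -20*c^4 - 8*c^3 + 3*c^2 - 11*c + 18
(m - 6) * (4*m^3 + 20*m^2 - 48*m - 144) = 4*m^4 - 4*m^3 - 168*m^2 + 144*m + 864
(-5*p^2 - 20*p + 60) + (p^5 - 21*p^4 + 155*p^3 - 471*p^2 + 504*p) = p^5 - 21*p^4 + 155*p^3 - 476*p^2 + 484*p + 60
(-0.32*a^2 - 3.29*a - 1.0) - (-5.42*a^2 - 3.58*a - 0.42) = 5.1*a^2 + 0.29*a - 0.58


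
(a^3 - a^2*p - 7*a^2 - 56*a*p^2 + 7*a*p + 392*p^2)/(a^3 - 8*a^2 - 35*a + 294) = (a^2 - a*p - 56*p^2)/(a^2 - a - 42)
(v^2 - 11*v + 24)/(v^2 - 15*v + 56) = (v - 3)/(v - 7)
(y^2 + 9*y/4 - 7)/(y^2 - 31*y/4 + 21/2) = (y + 4)/(y - 6)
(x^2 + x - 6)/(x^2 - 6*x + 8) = (x + 3)/(x - 4)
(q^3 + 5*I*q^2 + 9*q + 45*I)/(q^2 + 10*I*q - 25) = (q^2 + 9)/(q + 5*I)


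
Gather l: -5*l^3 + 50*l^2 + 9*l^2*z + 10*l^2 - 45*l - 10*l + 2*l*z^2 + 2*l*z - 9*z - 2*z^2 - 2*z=-5*l^3 + l^2*(9*z + 60) + l*(2*z^2 + 2*z - 55) - 2*z^2 - 11*z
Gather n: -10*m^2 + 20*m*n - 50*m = -10*m^2 + 20*m*n - 50*m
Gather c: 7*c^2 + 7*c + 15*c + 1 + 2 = 7*c^2 + 22*c + 3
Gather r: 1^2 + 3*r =3*r + 1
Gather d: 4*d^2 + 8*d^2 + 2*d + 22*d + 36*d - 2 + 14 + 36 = 12*d^2 + 60*d + 48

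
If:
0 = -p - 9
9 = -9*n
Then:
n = -1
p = -9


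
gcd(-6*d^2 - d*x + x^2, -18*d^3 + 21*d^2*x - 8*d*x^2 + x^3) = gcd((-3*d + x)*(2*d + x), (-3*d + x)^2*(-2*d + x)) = -3*d + x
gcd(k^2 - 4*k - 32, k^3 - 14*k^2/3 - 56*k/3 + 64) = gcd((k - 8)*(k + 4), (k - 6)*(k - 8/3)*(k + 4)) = k + 4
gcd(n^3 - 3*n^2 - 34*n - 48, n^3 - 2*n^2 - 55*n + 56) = n - 8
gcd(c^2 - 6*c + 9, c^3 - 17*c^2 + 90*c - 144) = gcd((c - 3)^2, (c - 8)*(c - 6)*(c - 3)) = c - 3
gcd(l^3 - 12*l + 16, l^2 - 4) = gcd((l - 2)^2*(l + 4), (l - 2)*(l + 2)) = l - 2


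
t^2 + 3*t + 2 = (t + 1)*(t + 2)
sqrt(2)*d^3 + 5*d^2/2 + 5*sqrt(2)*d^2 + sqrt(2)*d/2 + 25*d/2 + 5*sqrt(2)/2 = (d + 5)*(d + sqrt(2))*(sqrt(2)*d + 1/2)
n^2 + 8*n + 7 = (n + 1)*(n + 7)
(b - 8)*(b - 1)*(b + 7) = b^3 - 2*b^2 - 55*b + 56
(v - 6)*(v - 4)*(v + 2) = v^3 - 8*v^2 + 4*v + 48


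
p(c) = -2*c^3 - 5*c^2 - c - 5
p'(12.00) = -985.00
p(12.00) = -4193.00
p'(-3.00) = -25.00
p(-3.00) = 7.00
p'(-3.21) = -30.72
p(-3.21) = 12.84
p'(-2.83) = -20.75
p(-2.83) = 3.12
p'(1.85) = -40.04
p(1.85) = -36.63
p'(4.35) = -158.04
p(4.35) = -268.59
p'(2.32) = -56.49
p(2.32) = -59.21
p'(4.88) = -192.69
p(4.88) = -361.38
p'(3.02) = -85.92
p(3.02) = -108.71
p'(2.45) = -61.52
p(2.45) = -66.87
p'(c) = -6*c^2 - 10*c - 1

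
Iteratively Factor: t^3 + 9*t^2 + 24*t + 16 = (t + 4)*(t^2 + 5*t + 4) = (t + 4)^2*(t + 1)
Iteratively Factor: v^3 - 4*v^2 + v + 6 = (v - 3)*(v^2 - v - 2) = (v - 3)*(v - 2)*(v + 1)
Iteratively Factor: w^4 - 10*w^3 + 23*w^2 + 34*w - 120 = (w - 5)*(w^3 - 5*w^2 - 2*w + 24) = (w - 5)*(w - 3)*(w^2 - 2*w - 8) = (w - 5)*(w - 4)*(w - 3)*(w + 2)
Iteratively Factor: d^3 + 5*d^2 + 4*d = (d + 1)*(d^2 + 4*d) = (d + 1)*(d + 4)*(d)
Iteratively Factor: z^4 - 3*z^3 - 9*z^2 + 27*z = (z + 3)*(z^3 - 6*z^2 + 9*z) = z*(z + 3)*(z^2 - 6*z + 9) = z*(z - 3)*(z + 3)*(z - 3)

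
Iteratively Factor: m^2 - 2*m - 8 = (m + 2)*(m - 4)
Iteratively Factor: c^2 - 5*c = (c - 5)*(c)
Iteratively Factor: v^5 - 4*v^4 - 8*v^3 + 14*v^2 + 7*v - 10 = (v - 5)*(v^4 + v^3 - 3*v^2 - v + 2) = (v - 5)*(v + 2)*(v^3 - v^2 - v + 1) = (v - 5)*(v - 1)*(v + 2)*(v^2 - 1) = (v - 5)*(v - 1)*(v + 1)*(v + 2)*(v - 1)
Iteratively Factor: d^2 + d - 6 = (d - 2)*(d + 3)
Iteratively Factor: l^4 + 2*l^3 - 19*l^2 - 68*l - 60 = (l + 3)*(l^3 - l^2 - 16*l - 20) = (l - 5)*(l + 3)*(l^2 + 4*l + 4) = (l - 5)*(l + 2)*(l + 3)*(l + 2)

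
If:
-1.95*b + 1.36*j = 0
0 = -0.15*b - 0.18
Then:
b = -1.20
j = -1.72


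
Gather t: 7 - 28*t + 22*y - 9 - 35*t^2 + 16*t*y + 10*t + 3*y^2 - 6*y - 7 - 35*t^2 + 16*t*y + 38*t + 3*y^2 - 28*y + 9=-70*t^2 + t*(32*y + 20) + 6*y^2 - 12*y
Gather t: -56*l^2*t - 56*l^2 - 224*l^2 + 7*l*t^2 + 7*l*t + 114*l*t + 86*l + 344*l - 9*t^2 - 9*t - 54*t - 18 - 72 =-280*l^2 + 430*l + t^2*(7*l - 9) + t*(-56*l^2 + 121*l - 63) - 90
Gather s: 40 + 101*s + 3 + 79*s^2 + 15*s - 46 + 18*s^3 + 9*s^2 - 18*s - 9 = 18*s^3 + 88*s^2 + 98*s - 12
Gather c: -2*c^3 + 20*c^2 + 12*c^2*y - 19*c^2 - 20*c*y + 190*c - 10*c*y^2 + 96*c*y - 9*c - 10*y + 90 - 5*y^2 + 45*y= -2*c^3 + c^2*(12*y + 1) + c*(-10*y^2 + 76*y + 181) - 5*y^2 + 35*y + 90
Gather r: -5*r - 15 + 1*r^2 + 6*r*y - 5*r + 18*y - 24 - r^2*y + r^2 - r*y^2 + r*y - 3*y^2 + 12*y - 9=r^2*(2 - y) + r*(-y^2 + 7*y - 10) - 3*y^2 + 30*y - 48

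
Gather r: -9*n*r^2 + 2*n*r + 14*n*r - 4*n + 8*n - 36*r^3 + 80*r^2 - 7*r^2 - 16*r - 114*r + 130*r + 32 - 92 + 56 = 16*n*r + 4*n - 36*r^3 + r^2*(73 - 9*n) - 4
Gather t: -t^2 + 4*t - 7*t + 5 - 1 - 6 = -t^2 - 3*t - 2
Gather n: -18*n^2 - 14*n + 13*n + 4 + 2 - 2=-18*n^2 - n + 4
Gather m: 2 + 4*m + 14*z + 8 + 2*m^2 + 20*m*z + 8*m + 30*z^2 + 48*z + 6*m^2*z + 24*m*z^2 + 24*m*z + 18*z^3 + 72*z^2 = m^2*(6*z + 2) + m*(24*z^2 + 44*z + 12) + 18*z^3 + 102*z^2 + 62*z + 10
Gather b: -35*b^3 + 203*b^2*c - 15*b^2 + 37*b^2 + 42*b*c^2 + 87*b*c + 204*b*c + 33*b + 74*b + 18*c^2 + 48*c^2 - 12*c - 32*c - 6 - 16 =-35*b^3 + b^2*(203*c + 22) + b*(42*c^2 + 291*c + 107) + 66*c^2 - 44*c - 22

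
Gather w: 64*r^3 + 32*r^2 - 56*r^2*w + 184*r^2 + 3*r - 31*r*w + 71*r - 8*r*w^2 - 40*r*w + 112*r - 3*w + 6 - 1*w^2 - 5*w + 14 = 64*r^3 + 216*r^2 + 186*r + w^2*(-8*r - 1) + w*(-56*r^2 - 71*r - 8) + 20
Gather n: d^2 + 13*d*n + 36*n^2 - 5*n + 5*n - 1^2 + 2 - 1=d^2 + 13*d*n + 36*n^2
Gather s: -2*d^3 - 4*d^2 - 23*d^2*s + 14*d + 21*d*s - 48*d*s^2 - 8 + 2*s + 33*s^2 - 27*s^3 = -2*d^3 - 4*d^2 + 14*d - 27*s^3 + s^2*(33 - 48*d) + s*(-23*d^2 + 21*d + 2) - 8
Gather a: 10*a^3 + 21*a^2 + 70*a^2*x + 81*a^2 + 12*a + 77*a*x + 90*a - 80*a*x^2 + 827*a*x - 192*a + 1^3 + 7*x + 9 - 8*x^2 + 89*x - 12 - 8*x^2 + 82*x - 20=10*a^3 + a^2*(70*x + 102) + a*(-80*x^2 + 904*x - 90) - 16*x^2 + 178*x - 22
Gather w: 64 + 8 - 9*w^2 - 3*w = -9*w^2 - 3*w + 72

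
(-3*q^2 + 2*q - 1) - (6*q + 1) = -3*q^2 - 4*q - 2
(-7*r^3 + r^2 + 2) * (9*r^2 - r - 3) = -63*r^5 + 16*r^4 + 20*r^3 + 15*r^2 - 2*r - 6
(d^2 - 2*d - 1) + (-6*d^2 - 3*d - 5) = -5*d^2 - 5*d - 6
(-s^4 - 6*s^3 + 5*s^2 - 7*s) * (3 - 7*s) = 7*s^5 + 39*s^4 - 53*s^3 + 64*s^2 - 21*s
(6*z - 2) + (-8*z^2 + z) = -8*z^2 + 7*z - 2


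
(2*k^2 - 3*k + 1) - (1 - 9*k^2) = 11*k^2 - 3*k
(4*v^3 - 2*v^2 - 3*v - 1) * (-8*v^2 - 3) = -32*v^5 + 16*v^4 + 12*v^3 + 14*v^2 + 9*v + 3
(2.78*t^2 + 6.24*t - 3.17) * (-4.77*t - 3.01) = -13.2606*t^3 - 38.1326*t^2 - 3.6615*t + 9.5417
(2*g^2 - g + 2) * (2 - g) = -2*g^3 + 5*g^2 - 4*g + 4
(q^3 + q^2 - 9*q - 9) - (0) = q^3 + q^2 - 9*q - 9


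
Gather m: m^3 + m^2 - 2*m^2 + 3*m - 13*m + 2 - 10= m^3 - m^2 - 10*m - 8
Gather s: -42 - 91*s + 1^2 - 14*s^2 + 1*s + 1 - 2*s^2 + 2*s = -16*s^2 - 88*s - 40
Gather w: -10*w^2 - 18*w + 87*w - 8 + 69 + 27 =-10*w^2 + 69*w + 88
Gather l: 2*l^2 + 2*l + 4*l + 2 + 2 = 2*l^2 + 6*l + 4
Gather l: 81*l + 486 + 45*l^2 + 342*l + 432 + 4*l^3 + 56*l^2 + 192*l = 4*l^3 + 101*l^2 + 615*l + 918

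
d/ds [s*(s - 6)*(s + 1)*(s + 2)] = 4*s^3 - 9*s^2 - 32*s - 12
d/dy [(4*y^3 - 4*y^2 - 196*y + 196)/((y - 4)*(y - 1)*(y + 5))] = 4*(y^2 + 58*y + 49)/(y^4 + 2*y^3 - 39*y^2 - 40*y + 400)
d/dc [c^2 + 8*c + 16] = 2*c + 8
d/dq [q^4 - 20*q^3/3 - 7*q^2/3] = 2*q*(6*q^2 - 30*q - 7)/3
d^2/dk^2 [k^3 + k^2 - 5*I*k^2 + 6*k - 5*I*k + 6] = 6*k + 2 - 10*I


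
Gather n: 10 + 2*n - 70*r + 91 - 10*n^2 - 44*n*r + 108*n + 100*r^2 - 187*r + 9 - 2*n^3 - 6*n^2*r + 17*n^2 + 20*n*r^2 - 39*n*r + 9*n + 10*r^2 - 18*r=-2*n^3 + n^2*(7 - 6*r) + n*(20*r^2 - 83*r + 119) + 110*r^2 - 275*r + 110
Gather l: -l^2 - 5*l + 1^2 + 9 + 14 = -l^2 - 5*l + 24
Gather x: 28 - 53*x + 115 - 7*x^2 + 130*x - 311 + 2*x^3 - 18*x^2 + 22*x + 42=2*x^3 - 25*x^2 + 99*x - 126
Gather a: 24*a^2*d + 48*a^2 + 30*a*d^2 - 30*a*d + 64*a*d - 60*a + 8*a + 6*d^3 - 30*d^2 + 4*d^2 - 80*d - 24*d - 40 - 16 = a^2*(24*d + 48) + a*(30*d^2 + 34*d - 52) + 6*d^3 - 26*d^2 - 104*d - 56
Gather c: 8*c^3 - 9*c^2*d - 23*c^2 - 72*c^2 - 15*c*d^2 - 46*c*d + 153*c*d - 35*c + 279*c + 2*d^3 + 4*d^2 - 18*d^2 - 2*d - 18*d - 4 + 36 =8*c^3 + c^2*(-9*d - 95) + c*(-15*d^2 + 107*d + 244) + 2*d^3 - 14*d^2 - 20*d + 32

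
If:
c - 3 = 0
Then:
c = 3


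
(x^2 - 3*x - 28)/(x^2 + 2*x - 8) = (x - 7)/(x - 2)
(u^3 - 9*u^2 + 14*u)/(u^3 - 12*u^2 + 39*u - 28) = u*(u - 2)/(u^2 - 5*u + 4)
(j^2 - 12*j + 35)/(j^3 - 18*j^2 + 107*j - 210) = 1/(j - 6)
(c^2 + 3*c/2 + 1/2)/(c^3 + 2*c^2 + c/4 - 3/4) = 2*(2*c + 1)/(4*c^2 + 4*c - 3)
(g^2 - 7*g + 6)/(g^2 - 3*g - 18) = (g - 1)/(g + 3)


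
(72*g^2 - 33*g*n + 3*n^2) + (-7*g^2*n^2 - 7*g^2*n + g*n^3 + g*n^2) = -7*g^2*n^2 - 7*g^2*n + 72*g^2 + g*n^3 + g*n^2 - 33*g*n + 3*n^2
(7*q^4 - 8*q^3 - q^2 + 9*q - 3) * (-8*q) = -56*q^5 + 64*q^4 + 8*q^3 - 72*q^2 + 24*q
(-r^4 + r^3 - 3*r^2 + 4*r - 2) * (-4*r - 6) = 4*r^5 + 2*r^4 + 6*r^3 + 2*r^2 - 16*r + 12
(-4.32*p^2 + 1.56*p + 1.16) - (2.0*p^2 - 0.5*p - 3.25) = -6.32*p^2 + 2.06*p + 4.41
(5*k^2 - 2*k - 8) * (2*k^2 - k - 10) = 10*k^4 - 9*k^3 - 64*k^2 + 28*k + 80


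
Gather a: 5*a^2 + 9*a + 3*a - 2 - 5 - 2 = 5*a^2 + 12*a - 9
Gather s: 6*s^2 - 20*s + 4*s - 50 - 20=6*s^2 - 16*s - 70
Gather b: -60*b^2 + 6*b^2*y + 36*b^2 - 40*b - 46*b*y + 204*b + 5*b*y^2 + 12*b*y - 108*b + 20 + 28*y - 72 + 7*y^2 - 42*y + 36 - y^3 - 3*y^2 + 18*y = b^2*(6*y - 24) + b*(5*y^2 - 34*y + 56) - y^3 + 4*y^2 + 4*y - 16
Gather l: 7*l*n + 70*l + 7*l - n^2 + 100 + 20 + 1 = l*(7*n + 77) - n^2 + 121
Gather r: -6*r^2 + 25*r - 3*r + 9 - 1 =-6*r^2 + 22*r + 8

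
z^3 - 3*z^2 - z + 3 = (z - 3)*(z - 1)*(z + 1)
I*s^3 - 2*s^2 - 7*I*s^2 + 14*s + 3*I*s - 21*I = (s - 7)*(s + 3*I)*(I*s + 1)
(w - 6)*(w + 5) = w^2 - w - 30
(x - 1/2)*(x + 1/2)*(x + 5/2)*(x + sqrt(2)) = x^4 + sqrt(2)*x^3 + 5*x^3/2 - x^2/4 + 5*sqrt(2)*x^2/2 - 5*x/8 - sqrt(2)*x/4 - 5*sqrt(2)/8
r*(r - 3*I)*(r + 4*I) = r^3 + I*r^2 + 12*r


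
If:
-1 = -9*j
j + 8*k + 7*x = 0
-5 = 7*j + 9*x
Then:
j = 1/9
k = 355/648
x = -52/81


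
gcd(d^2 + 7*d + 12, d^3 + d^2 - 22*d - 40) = d + 4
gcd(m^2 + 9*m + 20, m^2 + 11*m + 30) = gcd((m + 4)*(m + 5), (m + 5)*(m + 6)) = m + 5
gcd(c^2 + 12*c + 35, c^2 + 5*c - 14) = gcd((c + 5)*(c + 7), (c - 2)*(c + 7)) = c + 7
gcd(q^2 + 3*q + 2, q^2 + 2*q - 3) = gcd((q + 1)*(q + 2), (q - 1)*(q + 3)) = 1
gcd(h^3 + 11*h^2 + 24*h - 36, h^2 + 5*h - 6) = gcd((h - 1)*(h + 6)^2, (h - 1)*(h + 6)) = h^2 + 5*h - 6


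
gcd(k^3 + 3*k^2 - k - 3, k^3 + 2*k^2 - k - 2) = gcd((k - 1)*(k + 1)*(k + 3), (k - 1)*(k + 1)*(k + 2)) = k^2 - 1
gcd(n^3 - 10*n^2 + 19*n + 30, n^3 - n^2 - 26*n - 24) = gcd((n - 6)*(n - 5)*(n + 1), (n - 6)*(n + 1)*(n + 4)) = n^2 - 5*n - 6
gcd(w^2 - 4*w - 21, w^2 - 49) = w - 7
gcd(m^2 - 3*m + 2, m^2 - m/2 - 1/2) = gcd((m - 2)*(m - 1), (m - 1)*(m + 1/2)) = m - 1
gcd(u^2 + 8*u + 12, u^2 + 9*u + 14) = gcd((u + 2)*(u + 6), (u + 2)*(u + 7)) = u + 2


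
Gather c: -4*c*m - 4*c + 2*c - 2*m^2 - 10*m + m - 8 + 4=c*(-4*m - 2) - 2*m^2 - 9*m - 4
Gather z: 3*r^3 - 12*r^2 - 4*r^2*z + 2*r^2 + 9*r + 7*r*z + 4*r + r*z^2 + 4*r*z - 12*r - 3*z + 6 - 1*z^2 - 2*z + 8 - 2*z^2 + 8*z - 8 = 3*r^3 - 10*r^2 + r + z^2*(r - 3) + z*(-4*r^2 + 11*r + 3) + 6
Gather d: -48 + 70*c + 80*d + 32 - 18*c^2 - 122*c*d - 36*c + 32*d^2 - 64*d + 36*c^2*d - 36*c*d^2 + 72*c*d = -18*c^2 + 34*c + d^2*(32 - 36*c) + d*(36*c^2 - 50*c + 16) - 16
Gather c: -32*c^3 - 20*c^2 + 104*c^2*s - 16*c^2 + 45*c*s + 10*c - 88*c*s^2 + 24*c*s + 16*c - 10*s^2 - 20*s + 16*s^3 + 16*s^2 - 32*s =-32*c^3 + c^2*(104*s - 36) + c*(-88*s^2 + 69*s + 26) + 16*s^3 + 6*s^2 - 52*s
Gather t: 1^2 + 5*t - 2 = 5*t - 1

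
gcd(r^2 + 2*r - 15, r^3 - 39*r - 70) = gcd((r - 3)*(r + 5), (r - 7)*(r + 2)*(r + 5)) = r + 5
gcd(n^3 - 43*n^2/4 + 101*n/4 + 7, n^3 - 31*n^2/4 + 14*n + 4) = n^2 - 15*n/4 - 1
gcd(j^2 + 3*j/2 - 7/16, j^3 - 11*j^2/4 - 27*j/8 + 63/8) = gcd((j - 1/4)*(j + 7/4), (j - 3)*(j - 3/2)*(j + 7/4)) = j + 7/4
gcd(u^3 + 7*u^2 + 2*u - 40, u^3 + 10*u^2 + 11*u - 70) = u^2 + 3*u - 10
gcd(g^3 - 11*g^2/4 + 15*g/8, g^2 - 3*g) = g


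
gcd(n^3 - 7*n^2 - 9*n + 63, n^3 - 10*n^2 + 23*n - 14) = n - 7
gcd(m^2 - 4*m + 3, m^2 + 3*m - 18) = m - 3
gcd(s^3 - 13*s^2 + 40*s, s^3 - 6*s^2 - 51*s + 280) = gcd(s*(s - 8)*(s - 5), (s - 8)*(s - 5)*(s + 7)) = s^2 - 13*s + 40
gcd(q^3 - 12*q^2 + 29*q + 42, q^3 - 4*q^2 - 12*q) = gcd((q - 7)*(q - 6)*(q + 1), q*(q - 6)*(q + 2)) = q - 6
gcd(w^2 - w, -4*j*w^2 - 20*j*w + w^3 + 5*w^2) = w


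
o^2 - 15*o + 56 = (o - 8)*(o - 7)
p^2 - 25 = (p - 5)*(p + 5)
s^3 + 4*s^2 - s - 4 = (s - 1)*(s + 1)*(s + 4)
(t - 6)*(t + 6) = t^2 - 36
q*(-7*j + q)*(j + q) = -7*j^2*q - 6*j*q^2 + q^3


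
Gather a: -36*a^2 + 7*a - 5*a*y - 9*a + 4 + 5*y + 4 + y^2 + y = -36*a^2 + a*(-5*y - 2) + y^2 + 6*y + 8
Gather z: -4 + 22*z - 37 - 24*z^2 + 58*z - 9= -24*z^2 + 80*z - 50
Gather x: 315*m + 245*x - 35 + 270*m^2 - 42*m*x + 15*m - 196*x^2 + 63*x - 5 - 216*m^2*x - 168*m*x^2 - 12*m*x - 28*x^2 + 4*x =270*m^2 + 330*m + x^2*(-168*m - 224) + x*(-216*m^2 - 54*m + 312) - 40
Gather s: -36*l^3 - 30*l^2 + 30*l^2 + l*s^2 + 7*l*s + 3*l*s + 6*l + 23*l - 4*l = -36*l^3 + l*s^2 + 10*l*s + 25*l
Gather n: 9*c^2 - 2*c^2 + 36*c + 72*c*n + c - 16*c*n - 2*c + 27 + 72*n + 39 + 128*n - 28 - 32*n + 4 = 7*c^2 + 35*c + n*(56*c + 168) + 42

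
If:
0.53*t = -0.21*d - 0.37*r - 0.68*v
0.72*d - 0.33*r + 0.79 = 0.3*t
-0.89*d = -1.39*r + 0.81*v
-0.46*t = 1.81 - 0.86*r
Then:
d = -2.33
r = 0.33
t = -3.32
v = 3.12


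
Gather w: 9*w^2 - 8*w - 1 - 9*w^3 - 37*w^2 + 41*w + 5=-9*w^3 - 28*w^2 + 33*w + 4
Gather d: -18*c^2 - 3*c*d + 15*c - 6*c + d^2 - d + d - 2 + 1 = -18*c^2 - 3*c*d + 9*c + d^2 - 1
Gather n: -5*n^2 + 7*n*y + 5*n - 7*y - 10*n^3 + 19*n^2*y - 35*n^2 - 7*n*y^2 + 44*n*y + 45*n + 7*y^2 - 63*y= -10*n^3 + n^2*(19*y - 40) + n*(-7*y^2 + 51*y + 50) + 7*y^2 - 70*y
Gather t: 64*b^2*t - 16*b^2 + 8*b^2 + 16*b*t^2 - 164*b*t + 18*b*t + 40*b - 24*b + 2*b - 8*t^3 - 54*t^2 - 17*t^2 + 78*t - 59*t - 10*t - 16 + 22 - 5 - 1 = -8*b^2 + 18*b - 8*t^3 + t^2*(16*b - 71) + t*(64*b^2 - 146*b + 9)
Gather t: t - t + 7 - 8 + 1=0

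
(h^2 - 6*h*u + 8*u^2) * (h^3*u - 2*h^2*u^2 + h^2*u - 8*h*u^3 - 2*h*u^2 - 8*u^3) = h^5*u - 8*h^4*u^2 + h^4*u + 12*h^3*u^3 - 8*h^3*u^2 + 32*h^2*u^4 + 12*h^2*u^3 - 64*h*u^5 + 32*h*u^4 - 64*u^5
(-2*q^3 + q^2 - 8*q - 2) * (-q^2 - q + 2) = 2*q^5 + q^4 + 3*q^3 + 12*q^2 - 14*q - 4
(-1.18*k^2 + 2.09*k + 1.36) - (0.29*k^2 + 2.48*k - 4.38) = -1.47*k^2 - 0.39*k + 5.74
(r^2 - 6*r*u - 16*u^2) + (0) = r^2 - 6*r*u - 16*u^2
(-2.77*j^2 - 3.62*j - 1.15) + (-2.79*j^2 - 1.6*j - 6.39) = -5.56*j^2 - 5.22*j - 7.54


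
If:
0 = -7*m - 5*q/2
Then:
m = -5*q/14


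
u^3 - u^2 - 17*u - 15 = (u - 5)*(u + 1)*(u + 3)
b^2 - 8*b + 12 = (b - 6)*(b - 2)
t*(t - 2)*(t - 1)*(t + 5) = t^4 + 2*t^3 - 13*t^2 + 10*t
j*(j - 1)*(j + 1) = j^3 - j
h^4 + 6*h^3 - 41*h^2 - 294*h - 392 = (h - 7)*(h + 2)*(h + 4)*(h + 7)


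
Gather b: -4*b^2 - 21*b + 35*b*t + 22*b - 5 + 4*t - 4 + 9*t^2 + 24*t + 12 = -4*b^2 + b*(35*t + 1) + 9*t^2 + 28*t + 3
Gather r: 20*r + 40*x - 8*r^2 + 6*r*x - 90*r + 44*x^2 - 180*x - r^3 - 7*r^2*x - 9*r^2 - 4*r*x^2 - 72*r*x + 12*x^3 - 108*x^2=-r^3 + r^2*(-7*x - 17) + r*(-4*x^2 - 66*x - 70) + 12*x^3 - 64*x^2 - 140*x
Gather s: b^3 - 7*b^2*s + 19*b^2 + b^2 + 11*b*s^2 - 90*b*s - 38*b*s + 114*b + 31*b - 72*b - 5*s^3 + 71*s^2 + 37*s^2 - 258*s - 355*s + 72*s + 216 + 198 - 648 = b^3 + 20*b^2 + 73*b - 5*s^3 + s^2*(11*b + 108) + s*(-7*b^2 - 128*b - 541) - 234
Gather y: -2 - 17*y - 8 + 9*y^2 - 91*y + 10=9*y^2 - 108*y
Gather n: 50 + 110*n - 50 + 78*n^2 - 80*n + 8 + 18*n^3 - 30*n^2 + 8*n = 18*n^3 + 48*n^2 + 38*n + 8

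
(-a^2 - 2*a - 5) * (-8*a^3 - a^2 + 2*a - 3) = 8*a^5 + 17*a^4 + 40*a^3 + 4*a^2 - 4*a + 15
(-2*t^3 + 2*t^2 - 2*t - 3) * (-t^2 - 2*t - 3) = 2*t^5 + 2*t^4 + 4*t^3 + t^2 + 12*t + 9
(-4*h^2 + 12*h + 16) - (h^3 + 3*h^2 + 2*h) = -h^3 - 7*h^2 + 10*h + 16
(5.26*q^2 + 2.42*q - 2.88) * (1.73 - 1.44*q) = -7.5744*q^3 + 5.615*q^2 + 8.3338*q - 4.9824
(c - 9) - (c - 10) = 1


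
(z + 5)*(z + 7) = z^2 + 12*z + 35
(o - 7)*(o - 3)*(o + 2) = o^3 - 8*o^2 + o + 42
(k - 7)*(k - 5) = k^2 - 12*k + 35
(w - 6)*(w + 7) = w^2 + w - 42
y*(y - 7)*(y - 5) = y^3 - 12*y^2 + 35*y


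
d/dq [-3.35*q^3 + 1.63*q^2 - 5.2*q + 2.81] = -10.05*q^2 + 3.26*q - 5.2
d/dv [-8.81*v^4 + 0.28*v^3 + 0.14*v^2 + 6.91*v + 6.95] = -35.24*v^3 + 0.84*v^2 + 0.28*v + 6.91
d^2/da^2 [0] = 0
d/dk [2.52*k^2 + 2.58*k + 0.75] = 5.04*k + 2.58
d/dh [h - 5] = 1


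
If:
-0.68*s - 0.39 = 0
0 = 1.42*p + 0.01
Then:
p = -0.01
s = -0.57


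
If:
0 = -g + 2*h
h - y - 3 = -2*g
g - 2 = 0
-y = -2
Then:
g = 2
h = 1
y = 2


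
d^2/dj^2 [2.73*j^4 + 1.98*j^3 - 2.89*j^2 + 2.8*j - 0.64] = 32.76*j^2 + 11.88*j - 5.78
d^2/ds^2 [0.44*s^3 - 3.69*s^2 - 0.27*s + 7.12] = 2.64*s - 7.38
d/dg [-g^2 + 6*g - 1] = 6 - 2*g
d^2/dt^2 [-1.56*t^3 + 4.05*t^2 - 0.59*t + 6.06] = 8.1 - 9.36*t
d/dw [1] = 0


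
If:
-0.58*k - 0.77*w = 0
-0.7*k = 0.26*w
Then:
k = 0.00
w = 0.00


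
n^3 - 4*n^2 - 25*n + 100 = (n - 5)*(n - 4)*(n + 5)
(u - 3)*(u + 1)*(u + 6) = u^3 + 4*u^2 - 15*u - 18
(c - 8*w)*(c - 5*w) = c^2 - 13*c*w + 40*w^2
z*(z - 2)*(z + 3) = z^3 + z^2 - 6*z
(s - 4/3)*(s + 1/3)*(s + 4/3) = s^3 + s^2/3 - 16*s/9 - 16/27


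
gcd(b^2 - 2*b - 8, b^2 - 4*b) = b - 4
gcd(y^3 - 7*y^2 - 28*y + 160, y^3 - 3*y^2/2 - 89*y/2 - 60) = y^2 - 3*y - 40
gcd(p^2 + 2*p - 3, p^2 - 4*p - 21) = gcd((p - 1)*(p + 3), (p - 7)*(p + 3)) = p + 3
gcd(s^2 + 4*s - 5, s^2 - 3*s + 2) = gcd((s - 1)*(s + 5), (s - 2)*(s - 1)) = s - 1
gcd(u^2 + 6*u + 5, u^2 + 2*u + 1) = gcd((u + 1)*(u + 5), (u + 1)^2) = u + 1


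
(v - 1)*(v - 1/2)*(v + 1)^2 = v^4 + v^3/2 - 3*v^2/2 - v/2 + 1/2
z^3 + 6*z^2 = z^2*(z + 6)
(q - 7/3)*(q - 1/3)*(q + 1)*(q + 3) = q^4 + 4*q^3/3 - 62*q^2/9 - 44*q/9 + 7/3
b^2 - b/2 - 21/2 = (b - 7/2)*(b + 3)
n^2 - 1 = (n - 1)*(n + 1)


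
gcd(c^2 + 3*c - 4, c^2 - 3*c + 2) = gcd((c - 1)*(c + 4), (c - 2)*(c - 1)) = c - 1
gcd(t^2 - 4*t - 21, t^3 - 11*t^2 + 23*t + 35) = t - 7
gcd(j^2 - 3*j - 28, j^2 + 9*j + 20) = j + 4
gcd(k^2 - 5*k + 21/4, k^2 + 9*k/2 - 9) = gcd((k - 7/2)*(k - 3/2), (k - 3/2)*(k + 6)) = k - 3/2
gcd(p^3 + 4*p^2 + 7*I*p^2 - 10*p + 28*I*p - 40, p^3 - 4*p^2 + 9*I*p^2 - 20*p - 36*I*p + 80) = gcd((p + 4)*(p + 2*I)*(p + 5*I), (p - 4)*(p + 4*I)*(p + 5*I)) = p + 5*I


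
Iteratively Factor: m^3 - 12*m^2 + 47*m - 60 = (m - 3)*(m^2 - 9*m + 20) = (m - 5)*(m - 3)*(m - 4)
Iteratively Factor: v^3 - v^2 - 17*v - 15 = (v + 3)*(v^2 - 4*v - 5) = (v + 1)*(v + 3)*(v - 5)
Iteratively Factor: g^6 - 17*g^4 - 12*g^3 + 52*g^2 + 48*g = (g - 2)*(g^5 + 2*g^4 - 13*g^3 - 38*g^2 - 24*g) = (g - 4)*(g - 2)*(g^4 + 6*g^3 + 11*g^2 + 6*g) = (g - 4)*(g - 2)*(g + 2)*(g^3 + 4*g^2 + 3*g) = (g - 4)*(g - 2)*(g + 2)*(g + 3)*(g^2 + g) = g*(g - 4)*(g - 2)*(g + 2)*(g + 3)*(g + 1)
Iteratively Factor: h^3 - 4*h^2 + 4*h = (h - 2)*(h^2 - 2*h) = h*(h - 2)*(h - 2)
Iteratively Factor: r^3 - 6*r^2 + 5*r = (r - 5)*(r^2 - r) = (r - 5)*(r - 1)*(r)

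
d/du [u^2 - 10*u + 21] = 2*u - 10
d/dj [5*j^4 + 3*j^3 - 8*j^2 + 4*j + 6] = 20*j^3 + 9*j^2 - 16*j + 4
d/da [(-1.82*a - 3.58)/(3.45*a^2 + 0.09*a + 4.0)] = (6.279*a^2 + 24.702*a - 6.9578)/(11.9025*a^4 + 0.621*a^3 + 27.6081*a^2 + 0.72*a + 16.0)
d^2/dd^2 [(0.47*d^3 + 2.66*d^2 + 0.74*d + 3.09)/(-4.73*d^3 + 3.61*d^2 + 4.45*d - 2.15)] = (-135.07461*d^6 - 158.692446*d^5 - 1032.35088*d^4 + 1232.028704*d^3 + 142.036026*d^2 - 156.78981*d - 209.09712)/(105.823817*d^9 - 242.298507*d^8 - 113.752716*d^7 + 553.169834*d^6 - 113.25243*d^5 - 401.92968*d^4 + 184.7042*d^3 + 77.66445*d^2 - 61.710375*d + 9.938375)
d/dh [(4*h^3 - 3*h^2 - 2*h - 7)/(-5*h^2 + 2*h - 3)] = 4*(-5*h^4 + 4*h^3 - 13*h^2 - 13*h + 5)/(25*h^4 - 20*h^3 + 34*h^2 - 12*h + 9)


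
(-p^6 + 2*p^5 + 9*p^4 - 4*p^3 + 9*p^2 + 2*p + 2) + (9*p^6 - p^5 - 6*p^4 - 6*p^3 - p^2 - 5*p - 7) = 8*p^6 + p^5 + 3*p^4 - 10*p^3 + 8*p^2 - 3*p - 5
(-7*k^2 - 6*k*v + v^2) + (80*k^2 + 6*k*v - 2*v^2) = 73*k^2 - v^2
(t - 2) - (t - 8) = 6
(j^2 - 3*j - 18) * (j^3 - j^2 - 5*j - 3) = j^5 - 4*j^4 - 20*j^3 + 30*j^2 + 99*j + 54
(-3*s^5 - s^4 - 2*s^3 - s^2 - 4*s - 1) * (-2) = 6*s^5 + 2*s^4 + 4*s^3 + 2*s^2 + 8*s + 2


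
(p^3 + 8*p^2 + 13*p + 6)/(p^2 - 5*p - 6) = (p^2 + 7*p + 6)/(p - 6)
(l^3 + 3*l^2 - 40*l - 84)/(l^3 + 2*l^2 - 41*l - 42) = (l + 2)/(l + 1)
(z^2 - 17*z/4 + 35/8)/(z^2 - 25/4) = (4*z - 7)/(2*(2*z + 5))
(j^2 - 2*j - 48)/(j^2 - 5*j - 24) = (j + 6)/(j + 3)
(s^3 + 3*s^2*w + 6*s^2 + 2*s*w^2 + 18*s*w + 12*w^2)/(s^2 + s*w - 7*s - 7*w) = (s^2 + 2*s*w + 6*s + 12*w)/(s - 7)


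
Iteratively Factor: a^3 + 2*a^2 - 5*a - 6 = (a - 2)*(a^2 + 4*a + 3) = (a - 2)*(a + 1)*(a + 3)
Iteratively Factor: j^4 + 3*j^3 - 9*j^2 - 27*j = (j)*(j^3 + 3*j^2 - 9*j - 27) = j*(j - 3)*(j^2 + 6*j + 9) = j*(j - 3)*(j + 3)*(j + 3)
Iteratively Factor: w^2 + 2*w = (w)*(w + 2)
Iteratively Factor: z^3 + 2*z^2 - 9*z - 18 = (z + 2)*(z^2 - 9) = (z + 2)*(z + 3)*(z - 3)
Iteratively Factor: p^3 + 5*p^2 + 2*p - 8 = (p - 1)*(p^2 + 6*p + 8) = (p - 1)*(p + 2)*(p + 4)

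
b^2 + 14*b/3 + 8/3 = (b + 2/3)*(b + 4)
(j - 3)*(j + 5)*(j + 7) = j^3 + 9*j^2 - j - 105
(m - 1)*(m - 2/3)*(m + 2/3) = m^3 - m^2 - 4*m/9 + 4/9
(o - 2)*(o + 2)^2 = o^3 + 2*o^2 - 4*o - 8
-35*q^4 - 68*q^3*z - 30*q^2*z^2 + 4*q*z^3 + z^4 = (-5*q + z)*(q + z)^2*(7*q + z)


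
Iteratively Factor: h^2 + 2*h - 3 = (h + 3)*(h - 1)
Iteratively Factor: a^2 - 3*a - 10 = (a - 5)*(a + 2)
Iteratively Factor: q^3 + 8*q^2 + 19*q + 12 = (q + 4)*(q^2 + 4*q + 3) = (q + 1)*(q + 4)*(q + 3)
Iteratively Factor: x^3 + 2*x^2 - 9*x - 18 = (x + 2)*(x^2 - 9) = (x - 3)*(x + 2)*(x + 3)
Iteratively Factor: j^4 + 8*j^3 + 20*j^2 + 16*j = (j)*(j^3 + 8*j^2 + 20*j + 16) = j*(j + 2)*(j^2 + 6*j + 8) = j*(j + 2)^2*(j + 4)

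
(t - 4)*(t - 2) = t^2 - 6*t + 8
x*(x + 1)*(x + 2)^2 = x^4 + 5*x^3 + 8*x^2 + 4*x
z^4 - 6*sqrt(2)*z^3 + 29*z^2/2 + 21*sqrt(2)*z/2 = z*(z - 7*sqrt(2)/2)*(z - 3*sqrt(2))*(z + sqrt(2)/2)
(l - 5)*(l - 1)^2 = l^3 - 7*l^2 + 11*l - 5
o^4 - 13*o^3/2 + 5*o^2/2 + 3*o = o*(o - 6)*(o - 1)*(o + 1/2)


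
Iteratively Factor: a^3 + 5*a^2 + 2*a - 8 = (a + 4)*(a^2 + a - 2) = (a - 1)*(a + 4)*(a + 2)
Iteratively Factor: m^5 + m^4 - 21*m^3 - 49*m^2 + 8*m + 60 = (m + 3)*(m^4 - 2*m^3 - 15*m^2 - 4*m + 20) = (m + 2)*(m + 3)*(m^3 - 4*m^2 - 7*m + 10) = (m + 2)^2*(m + 3)*(m^2 - 6*m + 5) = (m - 5)*(m + 2)^2*(m + 3)*(m - 1)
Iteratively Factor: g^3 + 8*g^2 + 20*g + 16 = (g + 2)*(g^2 + 6*g + 8) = (g + 2)*(g + 4)*(g + 2)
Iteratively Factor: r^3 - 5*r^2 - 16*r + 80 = (r + 4)*(r^2 - 9*r + 20) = (r - 5)*(r + 4)*(r - 4)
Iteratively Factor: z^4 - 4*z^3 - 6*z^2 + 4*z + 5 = (z - 5)*(z^3 + z^2 - z - 1) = (z - 5)*(z - 1)*(z^2 + 2*z + 1) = (z - 5)*(z - 1)*(z + 1)*(z + 1)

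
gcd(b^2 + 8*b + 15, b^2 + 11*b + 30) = b + 5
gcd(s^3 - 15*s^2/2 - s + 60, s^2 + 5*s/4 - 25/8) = s + 5/2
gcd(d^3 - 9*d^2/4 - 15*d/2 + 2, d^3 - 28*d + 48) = d - 4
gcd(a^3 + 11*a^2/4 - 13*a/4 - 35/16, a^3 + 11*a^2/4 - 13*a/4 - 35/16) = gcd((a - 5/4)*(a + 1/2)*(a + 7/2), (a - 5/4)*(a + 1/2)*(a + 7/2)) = a^3 + 11*a^2/4 - 13*a/4 - 35/16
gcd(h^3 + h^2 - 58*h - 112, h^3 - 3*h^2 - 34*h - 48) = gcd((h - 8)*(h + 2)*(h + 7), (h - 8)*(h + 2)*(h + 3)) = h^2 - 6*h - 16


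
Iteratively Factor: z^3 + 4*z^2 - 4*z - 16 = (z - 2)*(z^2 + 6*z + 8) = (z - 2)*(z + 4)*(z + 2)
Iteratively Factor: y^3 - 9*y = (y)*(y^2 - 9) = y*(y + 3)*(y - 3)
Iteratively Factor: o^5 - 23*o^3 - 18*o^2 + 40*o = (o + 4)*(o^4 - 4*o^3 - 7*o^2 + 10*o) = (o - 5)*(o + 4)*(o^3 + o^2 - 2*o) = (o - 5)*(o - 1)*(o + 4)*(o^2 + 2*o) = (o - 5)*(o - 1)*(o + 2)*(o + 4)*(o)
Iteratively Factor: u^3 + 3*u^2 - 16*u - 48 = (u + 3)*(u^2 - 16) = (u + 3)*(u + 4)*(u - 4)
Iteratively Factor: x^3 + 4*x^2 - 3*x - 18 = (x - 2)*(x^2 + 6*x + 9) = (x - 2)*(x + 3)*(x + 3)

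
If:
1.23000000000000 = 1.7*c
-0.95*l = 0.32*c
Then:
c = 0.72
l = -0.24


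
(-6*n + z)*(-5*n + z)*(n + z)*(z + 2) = 30*n^3*z + 60*n^3 + 19*n^2*z^2 + 38*n^2*z - 10*n*z^3 - 20*n*z^2 + z^4 + 2*z^3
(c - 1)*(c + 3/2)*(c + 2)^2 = c^4 + 9*c^3/2 + 9*c^2/2 - 4*c - 6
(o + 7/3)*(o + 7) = o^2 + 28*o/3 + 49/3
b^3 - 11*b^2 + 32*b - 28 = (b - 7)*(b - 2)^2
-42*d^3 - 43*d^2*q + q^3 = (-7*d + q)*(d + q)*(6*d + q)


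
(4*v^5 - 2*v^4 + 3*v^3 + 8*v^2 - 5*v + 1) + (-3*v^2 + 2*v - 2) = 4*v^5 - 2*v^4 + 3*v^3 + 5*v^2 - 3*v - 1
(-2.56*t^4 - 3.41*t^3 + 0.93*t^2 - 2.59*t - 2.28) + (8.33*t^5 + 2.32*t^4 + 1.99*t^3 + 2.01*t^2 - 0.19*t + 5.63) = 8.33*t^5 - 0.24*t^4 - 1.42*t^3 + 2.94*t^2 - 2.78*t + 3.35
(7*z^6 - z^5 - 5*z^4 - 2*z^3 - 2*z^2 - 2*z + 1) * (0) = 0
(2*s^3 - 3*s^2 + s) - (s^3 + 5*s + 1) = s^3 - 3*s^2 - 4*s - 1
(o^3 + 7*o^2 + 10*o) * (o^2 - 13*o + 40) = o^5 - 6*o^4 - 41*o^3 + 150*o^2 + 400*o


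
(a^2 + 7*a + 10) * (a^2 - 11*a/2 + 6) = a^4 + 3*a^3/2 - 45*a^2/2 - 13*a + 60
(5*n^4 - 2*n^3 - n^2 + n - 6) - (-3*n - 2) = 5*n^4 - 2*n^3 - n^2 + 4*n - 4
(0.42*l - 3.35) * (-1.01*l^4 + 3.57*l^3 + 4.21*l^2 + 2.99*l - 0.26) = -0.4242*l^5 + 4.8829*l^4 - 10.1913*l^3 - 12.8477*l^2 - 10.1257*l + 0.871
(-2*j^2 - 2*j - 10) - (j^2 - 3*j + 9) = -3*j^2 + j - 19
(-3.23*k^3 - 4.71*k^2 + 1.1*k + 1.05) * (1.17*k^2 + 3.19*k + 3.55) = -3.7791*k^5 - 15.8144*k^4 - 25.2044*k^3 - 11.983*k^2 + 7.2545*k + 3.7275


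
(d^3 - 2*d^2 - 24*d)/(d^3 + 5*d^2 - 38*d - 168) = d/(d + 7)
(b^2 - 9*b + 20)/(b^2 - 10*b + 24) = (b - 5)/(b - 6)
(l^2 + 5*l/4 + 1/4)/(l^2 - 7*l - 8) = (l + 1/4)/(l - 8)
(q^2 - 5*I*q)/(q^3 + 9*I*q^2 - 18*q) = (q - 5*I)/(q^2 + 9*I*q - 18)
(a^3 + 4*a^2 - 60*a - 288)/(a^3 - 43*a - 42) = (a^2 - 2*a - 48)/(a^2 - 6*a - 7)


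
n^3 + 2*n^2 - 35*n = n*(n - 5)*(n + 7)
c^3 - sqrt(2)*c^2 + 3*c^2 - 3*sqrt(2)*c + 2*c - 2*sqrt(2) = (c + 1)*(c + 2)*(c - sqrt(2))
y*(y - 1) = y^2 - y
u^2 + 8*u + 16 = (u + 4)^2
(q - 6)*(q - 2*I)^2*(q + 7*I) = q^4 - 6*q^3 + 3*I*q^3 + 24*q^2 - 18*I*q^2 - 144*q - 28*I*q + 168*I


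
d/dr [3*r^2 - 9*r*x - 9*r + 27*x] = 6*r - 9*x - 9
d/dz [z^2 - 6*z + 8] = 2*z - 6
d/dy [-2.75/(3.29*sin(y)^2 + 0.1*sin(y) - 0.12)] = (18.095*sin(y) + 0.275)*cos(y)/(3.29*sin(y)^2 + 0.1*sin(y) - 0.12)^2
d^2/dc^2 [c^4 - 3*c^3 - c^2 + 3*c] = 12*c^2 - 18*c - 2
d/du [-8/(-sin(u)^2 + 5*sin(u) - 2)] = 8*(5 - 2*sin(u))*cos(u)/(sin(u)^2 - 5*sin(u) + 2)^2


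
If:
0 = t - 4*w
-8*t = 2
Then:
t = -1/4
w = -1/16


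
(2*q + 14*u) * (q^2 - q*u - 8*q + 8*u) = 2*q^3 + 12*q^2*u - 16*q^2 - 14*q*u^2 - 96*q*u + 112*u^2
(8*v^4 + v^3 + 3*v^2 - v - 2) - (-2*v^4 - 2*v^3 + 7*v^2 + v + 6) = 10*v^4 + 3*v^3 - 4*v^2 - 2*v - 8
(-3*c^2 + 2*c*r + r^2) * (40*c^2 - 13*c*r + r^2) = -120*c^4 + 119*c^3*r + 11*c^2*r^2 - 11*c*r^3 + r^4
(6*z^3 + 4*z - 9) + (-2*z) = 6*z^3 + 2*z - 9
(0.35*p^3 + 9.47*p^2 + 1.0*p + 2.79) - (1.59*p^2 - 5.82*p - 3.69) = 0.35*p^3 + 7.88*p^2 + 6.82*p + 6.48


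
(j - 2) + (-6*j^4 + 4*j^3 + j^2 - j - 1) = -6*j^4 + 4*j^3 + j^2 - 3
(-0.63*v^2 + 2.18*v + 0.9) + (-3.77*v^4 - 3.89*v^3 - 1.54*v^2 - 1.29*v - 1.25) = -3.77*v^4 - 3.89*v^3 - 2.17*v^2 + 0.89*v - 0.35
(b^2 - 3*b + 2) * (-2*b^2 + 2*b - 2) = -2*b^4 + 8*b^3 - 12*b^2 + 10*b - 4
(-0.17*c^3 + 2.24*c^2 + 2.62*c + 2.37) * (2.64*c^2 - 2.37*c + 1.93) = -0.4488*c^5 + 6.3165*c^4 + 1.2799*c^3 + 4.3706*c^2 - 0.5603*c + 4.5741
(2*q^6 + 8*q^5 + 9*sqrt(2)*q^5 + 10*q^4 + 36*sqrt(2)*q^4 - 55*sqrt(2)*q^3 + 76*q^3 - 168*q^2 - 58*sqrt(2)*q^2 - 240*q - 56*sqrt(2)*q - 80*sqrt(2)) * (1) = 2*q^6 + 8*q^5 + 9*sqrt(2)*q^5 + 10*q^4 + 36*sqrt(2)*q^4 - 55*sqrt(2)*q^3 + 76*q^3 - 168*q^2 - 58*sqrt(2)*q^2 - 240*q - 56*sqrt(2)*q - 80*sqrt(2)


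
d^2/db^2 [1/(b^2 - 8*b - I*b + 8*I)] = 2*(-b^2 + 8*b + I*b + (-2*b + 8 + I)^2 - 8*I)/(b^2 - 8*b - I*b + 8*I)^3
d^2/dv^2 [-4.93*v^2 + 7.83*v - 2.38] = -9.86000000000000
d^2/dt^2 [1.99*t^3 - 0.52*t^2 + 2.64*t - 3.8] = 11.94*t - 1.04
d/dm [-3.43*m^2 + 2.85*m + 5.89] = 2.85 - 6.86*m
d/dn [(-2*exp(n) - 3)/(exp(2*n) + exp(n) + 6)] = ((2*exp(n) + 1)*(2*exp(n) + 3) - 2*exp(2*n) - 2*exp(n) - 12)*exp(n)/(exp(2*n) + exp(n) + 6)^2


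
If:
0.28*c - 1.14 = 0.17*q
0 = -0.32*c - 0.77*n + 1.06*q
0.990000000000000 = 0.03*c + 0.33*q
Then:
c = 5.58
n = 1.11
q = 2.49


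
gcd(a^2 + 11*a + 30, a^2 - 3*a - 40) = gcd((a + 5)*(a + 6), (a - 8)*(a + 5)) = a + 5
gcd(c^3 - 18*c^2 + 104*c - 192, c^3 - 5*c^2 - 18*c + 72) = c - 6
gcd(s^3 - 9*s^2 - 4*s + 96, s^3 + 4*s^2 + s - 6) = s + 3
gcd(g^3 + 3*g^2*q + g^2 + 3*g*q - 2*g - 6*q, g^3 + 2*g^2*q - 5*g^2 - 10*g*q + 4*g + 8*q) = g - 1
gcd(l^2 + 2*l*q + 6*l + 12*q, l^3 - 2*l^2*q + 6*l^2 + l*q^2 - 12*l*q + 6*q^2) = l + 6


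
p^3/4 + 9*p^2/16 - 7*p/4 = p*(p/4 + 1)*(p - 7/4)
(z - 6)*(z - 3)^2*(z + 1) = z^4 - 11*z^3 + 33*z^2 - 9*z - 54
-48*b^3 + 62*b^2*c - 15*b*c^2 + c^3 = (-8*b + c)*(-6*b + c)*(-b + c)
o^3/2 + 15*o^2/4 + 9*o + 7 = (o/2 + 1)*(o + 2)*(o + 7/2)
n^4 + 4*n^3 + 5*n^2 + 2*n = n*(n + 1)^2*(n + 2)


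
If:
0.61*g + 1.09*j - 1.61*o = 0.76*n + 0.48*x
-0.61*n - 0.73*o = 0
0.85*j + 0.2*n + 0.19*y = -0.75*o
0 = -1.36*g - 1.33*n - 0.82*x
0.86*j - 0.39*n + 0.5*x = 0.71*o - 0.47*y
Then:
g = 0.364860349359582*y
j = -0.294292608241081*y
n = -0.140958470027578*y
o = 0.117787214680579*y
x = -0.376506475600429*y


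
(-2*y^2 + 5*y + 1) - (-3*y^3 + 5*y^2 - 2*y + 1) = 3*y^3 - 7*y^2 + 7*y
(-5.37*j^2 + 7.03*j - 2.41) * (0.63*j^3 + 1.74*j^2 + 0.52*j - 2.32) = -3.3831*j^5 - 4.9149*j^4 + 7.9215*j^3 + 11.9206*j^2 - 17.5628*j + 5.5912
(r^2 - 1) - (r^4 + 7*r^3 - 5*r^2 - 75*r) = -r^4 - 7*r^3 + 6*r^2 + 75*r - 1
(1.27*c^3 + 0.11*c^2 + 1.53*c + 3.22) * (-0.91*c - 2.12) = -1.1557*c^4 - 2.7925*c^3 - 1.6255*c^2 - 6.1738*c - 6.8264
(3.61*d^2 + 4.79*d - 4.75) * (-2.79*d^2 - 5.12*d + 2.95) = -10.0719*d^4 - 31.8473*d^3 - 0.622799999999998*d^2 + 38.4505*d - 14.0125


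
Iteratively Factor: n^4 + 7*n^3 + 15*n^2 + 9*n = (n + 3)*(n^3 + 4*n^2 + 3*n) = n*(n + 3)*(n^2 + 4*n + 3) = n*(n + 1)*(n + 3)*(n + 3)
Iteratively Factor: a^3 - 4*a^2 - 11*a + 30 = (a - 2)*(a^2 - 2*a - 15) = (a - 2)*(a + 3)*(a - 5)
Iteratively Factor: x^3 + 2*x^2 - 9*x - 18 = (x - 3)*(x^2 + 5*x + 6) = (x - 3)*(x + 2)*(x + 3)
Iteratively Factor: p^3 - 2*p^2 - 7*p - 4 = (p - 4)*(p^2 + 2*p + 1) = (p - 4)*(p + 1)*(p + 1)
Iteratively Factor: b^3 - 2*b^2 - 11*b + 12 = (b + 3)*(b^2 - 5*b + 4) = (b - 4)*(b + 3)*(b - 1)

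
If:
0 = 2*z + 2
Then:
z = -1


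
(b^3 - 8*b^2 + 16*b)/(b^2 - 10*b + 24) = b*(b - 4)/(b - 6)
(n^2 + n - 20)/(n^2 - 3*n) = (n^2 + n - 20)/(n*(n - 3))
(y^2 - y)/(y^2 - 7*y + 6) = y/(y - 6)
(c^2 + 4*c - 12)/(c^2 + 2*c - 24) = (c - 2)/(c - 4)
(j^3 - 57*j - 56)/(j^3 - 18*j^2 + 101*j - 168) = (j^2 + 8*j + 7)/(j^2 - 10*j + 21)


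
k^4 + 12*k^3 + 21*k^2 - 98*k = k*(k - 2)*(k + 7)^2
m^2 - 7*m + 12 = (m - 4)*(m - 3)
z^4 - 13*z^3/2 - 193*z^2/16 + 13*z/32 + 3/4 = (z - 8)*(z - 1/4)*(z + 1/4)*(z + 3/2)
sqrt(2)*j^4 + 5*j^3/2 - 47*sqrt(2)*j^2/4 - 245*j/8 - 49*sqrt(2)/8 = (j - 7/2)*(j + 7/2)*(j + sqrt(2))*(sqrt(2)*j + 1/2)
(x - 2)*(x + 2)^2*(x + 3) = x^4 + 5*x^3 + 2*x^2 - 20*x - 24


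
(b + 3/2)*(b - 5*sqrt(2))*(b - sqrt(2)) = b^3 - 6*sqrt(2)*b^2 + 3*b^2/2 - 9*sqrt(2)*b + 10*b + 15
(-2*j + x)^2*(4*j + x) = 16*j^3 - 12*j^2*x + x^3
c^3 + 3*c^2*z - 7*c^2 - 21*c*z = c*(c - 7)*(c + 3*z)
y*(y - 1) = y^2 - y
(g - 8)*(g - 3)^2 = g^3 - 14*g^2 + 57*g - 72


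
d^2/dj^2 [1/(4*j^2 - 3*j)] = 2*(-4*j*(4*j - 3) + (8*j - 3)^2)/(j^3*(4*j - 3)^3)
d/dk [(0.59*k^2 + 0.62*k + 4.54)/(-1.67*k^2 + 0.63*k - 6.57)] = (1.4071*k^2 + 7.411*k - 6.9336)/(2.7889*k^4 - 2.1042*k^3 + 22.3407*k^2 - 8.2782*k + 43.1649)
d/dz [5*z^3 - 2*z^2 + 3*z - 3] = 15*z^2 - 4*z + 3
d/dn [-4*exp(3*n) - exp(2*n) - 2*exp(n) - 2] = 2*(-6*exp(2*n) - exp(n) - 1)*exp(n)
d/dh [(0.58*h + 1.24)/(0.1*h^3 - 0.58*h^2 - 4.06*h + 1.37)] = (-0.116*h^3 - 0.0356000000000001*h^2 + 1.4384*h + 5.829)/(0.01*h^6 - 0.116*h^5 - 0.4756*h^4 + 4.9836*h^3 + 14.8944*h^2 - 11.1244*h + 1.8769)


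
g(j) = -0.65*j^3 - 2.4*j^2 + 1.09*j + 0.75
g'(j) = -1.95*j^2 - 4.8*j + 1.09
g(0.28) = 0.85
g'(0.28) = -0.41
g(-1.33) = -3.42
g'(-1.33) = 4.02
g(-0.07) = 0.66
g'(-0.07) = 1.42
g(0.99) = -1.15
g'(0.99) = -5.57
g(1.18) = -2.37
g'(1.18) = -7.29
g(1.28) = -3.15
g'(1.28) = -8.25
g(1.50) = -5.21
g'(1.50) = -10.50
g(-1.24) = -3.05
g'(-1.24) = 4.04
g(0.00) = 0.75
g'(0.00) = 1.09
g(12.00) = -1454.97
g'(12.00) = -337.31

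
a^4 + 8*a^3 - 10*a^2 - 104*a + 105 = (a - 3)*(a - 1)*(a + 5)*(a + 7)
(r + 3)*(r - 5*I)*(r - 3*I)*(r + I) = r^4 + 3*r^3 - 7*I*r^3 - 7*r^2 - 21*I*r^2 - 21*r - 15*I*r - 45*I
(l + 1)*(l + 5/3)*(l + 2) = l^3 + 14*l^2/3 + 7*l + 10/3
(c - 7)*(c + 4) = c^2 - 3*c - 28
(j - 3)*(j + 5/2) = j^2 - j/2 - 15/2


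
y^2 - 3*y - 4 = (y - 4)*(y + 1)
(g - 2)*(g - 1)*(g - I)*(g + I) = g^4 - 3*g^3 + 3*g^2 - 3*g + 2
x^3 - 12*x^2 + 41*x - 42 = (x - 7)*(x - 3)*(x - 2)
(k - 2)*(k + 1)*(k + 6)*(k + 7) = k^4 + 12*k^3 + 27*k^2 - 68*k - 84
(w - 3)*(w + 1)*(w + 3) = w^3 + w^2 - 9*w - 9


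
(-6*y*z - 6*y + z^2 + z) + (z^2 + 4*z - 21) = -6*y*z - 6*y + 2*z^2 + 5*z - 21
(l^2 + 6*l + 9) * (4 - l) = -l^3 - 2*l^2 + 15*l + 36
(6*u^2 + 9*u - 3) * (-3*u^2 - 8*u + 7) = -18*u^4 - 75*u^3 - 21*u^2 + 87*u - 21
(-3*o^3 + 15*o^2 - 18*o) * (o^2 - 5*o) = -3*o^5 + 30*o^4 - 93*o^3 + 90*o^2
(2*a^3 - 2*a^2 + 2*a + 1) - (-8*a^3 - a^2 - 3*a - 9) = 10*a^3 - a^2 + 5*a + 10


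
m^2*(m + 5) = m^3 + 5*m^2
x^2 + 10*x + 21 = (x + 3)*(x + 7)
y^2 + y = y*(y + 1)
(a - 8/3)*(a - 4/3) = a^2 - 4*a + 32/9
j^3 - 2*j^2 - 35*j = j*(j - 7)*(j + 5)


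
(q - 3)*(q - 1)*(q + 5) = q^3 + q^2 - 17*q + 15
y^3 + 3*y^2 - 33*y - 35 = (y - 5)*(y + 1)*(y + 7)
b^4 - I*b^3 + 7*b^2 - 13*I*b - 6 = (b - 2*I)*(b - I)^2*(b + 3*I)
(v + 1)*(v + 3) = v^2 + 4*v + 3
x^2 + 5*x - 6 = (x - 1)*(x + 6)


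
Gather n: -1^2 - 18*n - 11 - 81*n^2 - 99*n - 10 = -81*n^2 - 117*n - 22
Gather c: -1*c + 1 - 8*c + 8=9 - 9*c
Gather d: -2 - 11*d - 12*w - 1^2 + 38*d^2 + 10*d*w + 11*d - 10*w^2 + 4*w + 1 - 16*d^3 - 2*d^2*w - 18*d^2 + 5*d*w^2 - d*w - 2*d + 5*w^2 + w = -16*d^3 + d^2*(20 - 2*w) + d*(5*w^2 + 9*w - 2) - 5*w^2 - 7*w - 2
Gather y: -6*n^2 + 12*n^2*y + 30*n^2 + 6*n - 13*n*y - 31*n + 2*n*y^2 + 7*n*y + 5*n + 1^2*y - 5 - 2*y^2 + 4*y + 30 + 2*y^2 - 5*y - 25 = 24*n^2 + 2*n*y^2 - 20*n + y*(12*n^2 - 6*n)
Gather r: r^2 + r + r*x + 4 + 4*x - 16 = r^2 + r*(x + 1) + 4*x - 12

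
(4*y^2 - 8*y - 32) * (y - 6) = 4*y^3 - 32*y^2 + 16*y + 192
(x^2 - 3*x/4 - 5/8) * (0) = 0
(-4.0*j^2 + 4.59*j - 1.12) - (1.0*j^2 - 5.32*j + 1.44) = -5.0*j^2 + 9.91*j - 2.56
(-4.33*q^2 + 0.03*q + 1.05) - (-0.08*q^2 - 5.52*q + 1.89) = -4.25*q^2 + 5.55*q - 0.84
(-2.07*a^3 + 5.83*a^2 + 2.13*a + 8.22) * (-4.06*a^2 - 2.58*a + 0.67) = 8.4042*a^5 - 18.3292*a^4 - 25.0761*a^3 - 34.9625*a^2 - 19.7805*a + 5.5074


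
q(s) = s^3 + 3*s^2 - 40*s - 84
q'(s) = 3*s^2 + 6*s - 40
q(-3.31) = 45.00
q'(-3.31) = -26.99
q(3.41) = -145.86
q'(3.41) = 15.34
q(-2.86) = 31.55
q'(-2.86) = -32.62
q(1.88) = -141.95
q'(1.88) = -18.12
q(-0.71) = -54.45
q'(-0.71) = -42.75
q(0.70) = -110.19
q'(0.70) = -34.33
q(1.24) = -127.08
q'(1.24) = -27.95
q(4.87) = -92.15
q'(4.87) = 60.37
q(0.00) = -84.00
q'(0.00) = -40.00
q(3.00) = -150.00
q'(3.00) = 5.00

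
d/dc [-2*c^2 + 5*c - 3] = 5 - 4*c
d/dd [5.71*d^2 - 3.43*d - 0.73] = 11.42*d - 3.43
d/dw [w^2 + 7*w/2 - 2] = 2*w + 7/2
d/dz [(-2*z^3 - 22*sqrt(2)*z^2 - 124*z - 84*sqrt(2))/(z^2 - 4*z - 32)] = 2*(-z^4 + 8*z^3 + 44*sqrt(2)*z^2 + 158*z^2 + 788*sqrt(2)*z - 168*sqrt(2) + 1984)/(z^4 - 8*z^3 - 48*z^2 + 256*z + 1024)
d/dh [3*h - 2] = 3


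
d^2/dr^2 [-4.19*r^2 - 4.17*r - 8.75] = -8.38000000000000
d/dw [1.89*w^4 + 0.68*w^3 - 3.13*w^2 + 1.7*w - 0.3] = 7.56*w^3 + 2.04*w^2 - 6.26*w + 1.7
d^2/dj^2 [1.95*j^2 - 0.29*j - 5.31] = 3.90000000000000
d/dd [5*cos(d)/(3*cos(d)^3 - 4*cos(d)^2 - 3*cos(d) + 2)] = 10*(3*cos(d)^3 - 2*cos(d)^2 - 1)*sin(d)/(3*sin(d)^2*cos(d) - 4*sin(d)^2 + 2)^2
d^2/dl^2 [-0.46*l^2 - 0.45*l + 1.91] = -0.920000000000000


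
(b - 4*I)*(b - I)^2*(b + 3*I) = b^4 - 3*I*b^3 + 9*b^2 - 23*I*b - 12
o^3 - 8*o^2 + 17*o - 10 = (o - 5)*(o - 2)*(o - 1)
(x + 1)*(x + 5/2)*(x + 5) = x^3 + 17*x^2/2 + 20*x + 25/2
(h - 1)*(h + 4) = h^2 + 3*h - 4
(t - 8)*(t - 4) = t^2 - 12*t + 32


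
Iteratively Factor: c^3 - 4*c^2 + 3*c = (c - 1)*(c^2 - 3*c) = c*(c - 1)*(c - 3)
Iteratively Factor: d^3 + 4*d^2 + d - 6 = (d + 2)*(d^2 + 2*d - 3) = (d + 2)*(d + 3)*(d - 1)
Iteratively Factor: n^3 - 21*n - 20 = (n - 5)*(n^2 + 5*n + 4) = (n - 5)*(n + 4)*(n + 1)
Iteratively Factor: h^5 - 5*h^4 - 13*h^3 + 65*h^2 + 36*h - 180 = (h + 3)*(h^4 - 8*h^3 + 11*h^2 + 32*h - 60) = (h - 5)*(h + 3)*(h^3 - 3*h^2 - 4*h + 12) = (h - 5)*(h - 3)*(h + 3)*(h^2 - 4) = (h - 5)*(h - 3)*(h - 2)*(h + 3)*(h + 2)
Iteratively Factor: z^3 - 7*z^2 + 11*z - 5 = (z - 5)*(z^2 - 2*z + 1) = (z - 5)*(z - 1)*(z - 1)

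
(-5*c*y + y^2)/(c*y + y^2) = (-5*c + y)/(c + y)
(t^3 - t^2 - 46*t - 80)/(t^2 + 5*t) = t - 6 - 16/t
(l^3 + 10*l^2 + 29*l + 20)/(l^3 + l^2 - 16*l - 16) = (l + 5)/(l - 4)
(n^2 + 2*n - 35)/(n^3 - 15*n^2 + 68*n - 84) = (n^2 + 2*n - 35)/(n^3 - 15*n^2 + 68*n - 84)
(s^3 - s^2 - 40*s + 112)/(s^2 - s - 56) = (s^2 - 8*s + 16)/(s - 8)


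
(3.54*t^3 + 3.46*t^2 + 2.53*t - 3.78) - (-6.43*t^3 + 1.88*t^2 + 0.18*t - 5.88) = 9.97*t^3 + 1.58*t^2 + 2.35*t + 2.1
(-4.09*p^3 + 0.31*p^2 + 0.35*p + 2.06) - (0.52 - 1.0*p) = -4.09*p^3 + 0.31*p^2 + 1.35*p + 1.54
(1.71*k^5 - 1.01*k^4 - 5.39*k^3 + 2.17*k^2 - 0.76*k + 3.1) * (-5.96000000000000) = -10.1916*k^5 + 6.0196*k^4 + 32.1244*k^3 - 12.9332*k^2 + 4.5296*k - 18.476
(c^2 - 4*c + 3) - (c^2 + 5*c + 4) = -9*c - 1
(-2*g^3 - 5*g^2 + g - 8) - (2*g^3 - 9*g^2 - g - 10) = -4*g^3 + 4*g^2 + 2*g + 2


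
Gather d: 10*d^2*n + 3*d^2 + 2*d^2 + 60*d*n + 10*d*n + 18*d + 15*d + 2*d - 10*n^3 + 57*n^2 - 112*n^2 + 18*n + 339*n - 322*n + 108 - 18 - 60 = d^2*(10*n + 5) + d*(70*n + 35) - 10*n^3 - 55*n^2 + 35*n + 30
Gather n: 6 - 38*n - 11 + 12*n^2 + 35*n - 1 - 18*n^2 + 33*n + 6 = -6*n^2 + 30*n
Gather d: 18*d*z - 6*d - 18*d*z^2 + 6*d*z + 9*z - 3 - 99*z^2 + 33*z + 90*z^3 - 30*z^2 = d*(-18*z^2 + 24*z - 6) + 90*z^3 - 129*z^2 + 42*z - 3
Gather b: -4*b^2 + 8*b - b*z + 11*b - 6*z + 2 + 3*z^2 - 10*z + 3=-4*b^2 + b*(19 - z) + 3*z^2 - 16*z + 5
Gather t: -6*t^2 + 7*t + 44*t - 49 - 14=-6*t^2 + 51*t - 63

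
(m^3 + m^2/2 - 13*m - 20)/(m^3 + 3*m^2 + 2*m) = (m^2 - 3*m/2 - 10)/(m*(m + 1))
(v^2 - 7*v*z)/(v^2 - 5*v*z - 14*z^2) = v/(v + 2*z)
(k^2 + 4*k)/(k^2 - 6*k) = (k + 4)/(k - 6)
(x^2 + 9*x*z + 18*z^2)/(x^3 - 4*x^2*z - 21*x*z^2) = (x + 6*z)/(x*(x - 7*z))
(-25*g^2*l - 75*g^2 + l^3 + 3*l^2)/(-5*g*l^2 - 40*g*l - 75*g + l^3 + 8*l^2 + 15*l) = (5*g + l)/(l + 5)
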